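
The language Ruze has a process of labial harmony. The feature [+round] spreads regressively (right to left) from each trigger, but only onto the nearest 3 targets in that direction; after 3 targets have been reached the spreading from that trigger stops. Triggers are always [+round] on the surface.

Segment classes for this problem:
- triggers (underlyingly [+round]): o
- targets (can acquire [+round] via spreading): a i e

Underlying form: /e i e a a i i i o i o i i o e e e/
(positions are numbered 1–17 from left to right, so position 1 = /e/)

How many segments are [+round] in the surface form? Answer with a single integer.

9

From /o/ at 9 leftward: 8 /i/ → [+round]; 7 /i/ → [+round]; 6 /i/ → [+round]; bound reached.
From /o/ at 11 leftward: 10 /i/ → [+round]; 9 /o/ is itself a trigger — this domain ends here.
From /o/ at 14 leftward: 13 /i/ → [+round]; 12 /i/ → [+round]; 11 /o/ is itself a trigger — this domain ends here.
Targets with no active source: positions 1 2 3 4 5 15 16 17 stay [-round].
[+round] positions on the surface: 6 7 8 9 10 11 12 13 14.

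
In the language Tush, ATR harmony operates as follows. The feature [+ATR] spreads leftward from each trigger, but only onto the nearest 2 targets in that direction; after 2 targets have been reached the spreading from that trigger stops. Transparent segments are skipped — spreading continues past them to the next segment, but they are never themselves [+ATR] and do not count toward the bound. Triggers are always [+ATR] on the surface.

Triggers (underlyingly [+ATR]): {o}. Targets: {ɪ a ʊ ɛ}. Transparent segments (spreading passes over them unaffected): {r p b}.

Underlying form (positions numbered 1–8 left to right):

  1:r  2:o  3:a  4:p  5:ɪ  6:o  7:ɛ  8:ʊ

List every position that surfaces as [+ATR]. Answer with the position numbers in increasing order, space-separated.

From /o/ at 2 leftward: 1 /r/ transparent; word edge.
From /o/ at 6 leftward: 5 /ɪ/ → [+ATR]; 4 /p/ transparent; 3 /a/ → [+ATR]; bound reached.
Targets with no active source: positions 7 8 stay [-ATR].

2 3 5 6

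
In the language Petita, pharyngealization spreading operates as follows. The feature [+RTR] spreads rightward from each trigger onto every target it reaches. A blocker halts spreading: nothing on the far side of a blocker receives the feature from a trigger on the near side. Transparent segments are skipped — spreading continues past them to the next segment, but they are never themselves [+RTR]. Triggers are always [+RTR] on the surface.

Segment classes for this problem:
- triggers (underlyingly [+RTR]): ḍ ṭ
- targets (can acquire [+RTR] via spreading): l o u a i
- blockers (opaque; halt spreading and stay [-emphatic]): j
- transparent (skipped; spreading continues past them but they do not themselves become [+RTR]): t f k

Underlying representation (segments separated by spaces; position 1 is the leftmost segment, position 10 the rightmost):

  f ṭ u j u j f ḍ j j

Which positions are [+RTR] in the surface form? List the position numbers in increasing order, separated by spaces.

2 3 8

From /ṭ/ at 2 rightward: 3 /u/ → [+RTR]; 4 /j/ blocks.
From /ḍ/ at 8 rightward: 9 /j/ blocks.
Target with no active source: position 5 stays [-emphatic].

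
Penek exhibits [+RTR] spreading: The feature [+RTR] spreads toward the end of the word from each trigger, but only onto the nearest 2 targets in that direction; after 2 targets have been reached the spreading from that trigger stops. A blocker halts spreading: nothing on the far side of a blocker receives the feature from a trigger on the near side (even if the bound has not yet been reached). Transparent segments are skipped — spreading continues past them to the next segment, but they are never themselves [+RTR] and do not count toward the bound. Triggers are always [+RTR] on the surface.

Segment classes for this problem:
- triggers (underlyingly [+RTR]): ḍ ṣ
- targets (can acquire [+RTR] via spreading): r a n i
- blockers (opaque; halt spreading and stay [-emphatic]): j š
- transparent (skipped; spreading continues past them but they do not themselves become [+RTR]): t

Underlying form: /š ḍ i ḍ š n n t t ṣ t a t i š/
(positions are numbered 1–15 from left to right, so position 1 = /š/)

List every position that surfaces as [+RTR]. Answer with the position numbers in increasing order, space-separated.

From /ḍ/ at 2 rightward: 3 /i/ → [+RTR]; 4 /ḍ/ is itself a trigger — this domain ends here.
From /ḍ/ at 4 rightward: 5 /š/ blocks.
From /ṣ/ at 10 rightward: 11 /t/ transparent; 12 /a/ → [+RTR]; 13 /t/ transparent; 14 /i/ → [+RTR]; bound reached.
Targets with no active source: positions 6 7 stay [-emphatic].

2 3 4 10 12 14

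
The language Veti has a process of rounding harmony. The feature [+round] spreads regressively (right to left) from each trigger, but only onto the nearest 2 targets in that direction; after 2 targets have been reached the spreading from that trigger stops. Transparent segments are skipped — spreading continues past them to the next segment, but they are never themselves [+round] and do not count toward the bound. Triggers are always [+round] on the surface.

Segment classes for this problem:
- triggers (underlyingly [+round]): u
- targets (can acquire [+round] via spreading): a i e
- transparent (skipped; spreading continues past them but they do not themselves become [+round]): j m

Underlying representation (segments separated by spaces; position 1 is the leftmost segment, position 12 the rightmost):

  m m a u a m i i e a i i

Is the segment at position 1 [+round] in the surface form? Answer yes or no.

no

From /u/ at 4 leftward: 3 /a/ → [+round]; 2 /m/ transparent; 1 /m/ transparent; word edge.
Targets with no active source: positions 5 7 8 9 10 11 12 stay [-round].
[+round] positions on the surface: 3 4.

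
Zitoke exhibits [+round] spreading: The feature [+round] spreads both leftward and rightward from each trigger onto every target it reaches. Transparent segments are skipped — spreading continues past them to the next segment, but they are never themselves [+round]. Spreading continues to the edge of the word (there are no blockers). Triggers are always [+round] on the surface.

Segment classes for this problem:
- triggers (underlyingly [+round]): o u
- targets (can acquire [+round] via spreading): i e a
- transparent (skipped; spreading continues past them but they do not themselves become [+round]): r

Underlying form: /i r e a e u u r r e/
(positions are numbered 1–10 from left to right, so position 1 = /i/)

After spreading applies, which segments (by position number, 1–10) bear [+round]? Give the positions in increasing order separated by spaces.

1 3 4 5 6 7 10

From /u/ at 6 rightward: 7 /u/ is itself a trigger — this domain ends here.
From /u/ at 6 leftward: 5 /e/ → [+round]; 4 /a/ → [+round]; 3 /e/ → [+round]; 2 /r/ transparent; 1 /i/ → [+round]; word edge.
From /u/ at 7 rightward: 8 /r/ transparent; 9 /r/ transparent; 10 /e/ → [+round]; word edge.
From /u/ at 7 leftward: 6 /u/ is itself a trigger — this domain ends here.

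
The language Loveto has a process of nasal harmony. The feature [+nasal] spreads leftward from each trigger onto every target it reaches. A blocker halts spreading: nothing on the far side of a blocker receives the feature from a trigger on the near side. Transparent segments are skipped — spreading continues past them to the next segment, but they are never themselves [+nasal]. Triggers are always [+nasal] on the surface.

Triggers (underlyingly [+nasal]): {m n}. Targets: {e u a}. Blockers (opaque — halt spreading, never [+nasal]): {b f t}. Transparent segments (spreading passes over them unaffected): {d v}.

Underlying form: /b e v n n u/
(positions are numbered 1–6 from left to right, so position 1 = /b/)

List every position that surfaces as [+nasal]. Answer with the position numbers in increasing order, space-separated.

2 4 5

From /n/ at 4 leftward: 3 /v/ transparent; 2 /e/ → [+nasal]; 1 /b/ blocks.
From /n/ at 5 leftward: 4 /n/ is itself a trigger — this domain ends here.
Target with no active source: position 6 stays [-nasal].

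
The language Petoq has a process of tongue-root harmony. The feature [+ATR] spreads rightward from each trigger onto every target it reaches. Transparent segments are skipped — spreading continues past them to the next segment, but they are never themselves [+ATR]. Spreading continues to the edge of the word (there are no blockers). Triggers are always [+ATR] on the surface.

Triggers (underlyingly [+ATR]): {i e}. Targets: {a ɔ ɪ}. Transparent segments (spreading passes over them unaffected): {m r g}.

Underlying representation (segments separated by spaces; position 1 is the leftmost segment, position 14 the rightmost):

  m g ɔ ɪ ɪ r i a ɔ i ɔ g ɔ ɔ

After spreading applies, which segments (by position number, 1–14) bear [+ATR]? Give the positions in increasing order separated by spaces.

7 8 9 10 11 13 14

From /i/ at 7 rightward: 8 /a/ → [+ATR]; 9 /ɔ/ → [+ATR]; 10 /i/ is itself a trigger — this domain ends here.
From /i/ at 10 rightward: 11 /ɔ/ → [+ATR]; 12 /g/ transparent; 13 /ɔ/ → [+ATR]; 14 /ɔ/ → [+ATR]; word edge.
Targets with no active source: positions 3 4 5 stay [-ATR].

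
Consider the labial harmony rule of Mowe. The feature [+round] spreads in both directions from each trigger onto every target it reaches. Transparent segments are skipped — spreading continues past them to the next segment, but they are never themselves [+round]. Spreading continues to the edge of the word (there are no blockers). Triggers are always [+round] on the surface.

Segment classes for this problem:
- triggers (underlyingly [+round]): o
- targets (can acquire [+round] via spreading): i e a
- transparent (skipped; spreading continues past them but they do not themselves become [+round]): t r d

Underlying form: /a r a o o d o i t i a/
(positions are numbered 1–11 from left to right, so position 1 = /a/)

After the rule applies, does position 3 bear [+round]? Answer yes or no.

yes

From /o/ at 4 rightward: 5 /o/ is itself a trigger — this domain ends here.
From /o/ at 4 leftward: 3 /a/ → [+round]; 2 /r/ transparent; 1 /a/ → [+round]; word edge.
From /o/ at 5 rightward: 6 /d/ transparent; 7 /o/ is itself a trigger — this domain ends here.
From /o/ at 5 leftward: 4 /o/ is itself a trigger — this domain ends here.
From /o/ at 7 rightward: 8 /i/ → [+round]; 9 /t/ transparent; 10 /i/ → [+round]; 11 /a/ → [+round]; word edge.
From /o/ at 7 leftward: 6 /d/ transparent; 5 /o/ is itself a trigger — this domain ends here.
[+round] positions on the surface: 1 3 4 5 7 8 10 11.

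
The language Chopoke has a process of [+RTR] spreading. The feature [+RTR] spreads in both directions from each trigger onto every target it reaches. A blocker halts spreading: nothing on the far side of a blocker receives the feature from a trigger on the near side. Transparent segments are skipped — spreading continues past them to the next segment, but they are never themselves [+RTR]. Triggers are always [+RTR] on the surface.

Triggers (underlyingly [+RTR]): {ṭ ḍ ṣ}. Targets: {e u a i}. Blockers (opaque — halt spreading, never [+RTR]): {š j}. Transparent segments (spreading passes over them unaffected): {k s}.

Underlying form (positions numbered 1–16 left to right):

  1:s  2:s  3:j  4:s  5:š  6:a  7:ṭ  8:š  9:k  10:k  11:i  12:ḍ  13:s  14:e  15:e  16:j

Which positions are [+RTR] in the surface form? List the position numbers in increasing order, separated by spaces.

From /ṭ/ at 7 rightward: 8 /š/ blocks.
From /ṭ/ at 7 leftward: 6 /a/ → [+RTR]; 5 /š/ blocks.
From /ḍ/ at 12 rightward: 13 /s/ transparent; 14 /e/ → [+RTR]; 15 /e/ → [+RTR]; 16 /j/ blocks.
From /ḍ/ at 12 leftward: 11 /i/ → [+RTR]; 10 /k/ transparent; 9 /k/ transparent; 8 /š/ blocks.

6 7 11 12 14 15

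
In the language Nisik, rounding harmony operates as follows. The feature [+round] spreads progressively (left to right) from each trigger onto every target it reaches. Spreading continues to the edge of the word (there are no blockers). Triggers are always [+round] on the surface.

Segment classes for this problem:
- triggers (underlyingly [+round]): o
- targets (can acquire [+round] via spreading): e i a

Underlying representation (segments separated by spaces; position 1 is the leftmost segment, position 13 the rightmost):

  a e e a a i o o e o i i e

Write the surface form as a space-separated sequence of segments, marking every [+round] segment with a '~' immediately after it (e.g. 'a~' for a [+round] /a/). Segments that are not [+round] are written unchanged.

a e e a a i o~ o~ e~ o~ i~ i~ e~

From /o/ at 7 rightward: 8 /o/ is itself a trigger — this domain ends here.
From /o/ at 8 rightward: 9 /e/ → [+round]; 10 /o/ is itself a trigger — this domain ends here.
From /o/ at 10 rightward: 11 /i/ → [+round]; 12 /i/ → [+round]; 13 /e/ → [+round]; word edge.
Targets with no active source: positions 1 2 3 4 5 6 stay [-round].
[+round] positions on the surface: 7 8 9 10 11 12 13.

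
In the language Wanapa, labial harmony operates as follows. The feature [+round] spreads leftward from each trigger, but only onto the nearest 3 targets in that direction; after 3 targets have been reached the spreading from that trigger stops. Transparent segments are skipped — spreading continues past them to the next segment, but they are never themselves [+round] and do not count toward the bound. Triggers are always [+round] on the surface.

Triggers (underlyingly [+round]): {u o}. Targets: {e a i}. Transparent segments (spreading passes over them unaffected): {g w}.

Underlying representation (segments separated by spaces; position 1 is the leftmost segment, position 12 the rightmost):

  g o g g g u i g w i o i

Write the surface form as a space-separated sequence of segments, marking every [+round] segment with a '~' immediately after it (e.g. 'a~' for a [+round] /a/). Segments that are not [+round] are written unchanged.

g o~ g g g u~ i~ g w i~ o~ i

From /o/ at 2 leftward: 1 /g/ transparent; word edge.
From /u/ at 6 leftward: 5 /g/ transparent; 4 /g/ transparent; 3 /g/ transparent; 2 /o/ is itself a trigger — this domain ends here.
From /o/ at 11 leftward: 10 /i/ → [+round]; 9 /w/ transparent; 8 /g/ transparent; 7 /i/ → [+round]; 6 /u/ is itself a trigger — this domain ends here.
Target with no active source: position 12 stays [-round].
[+round] positions on the surface: 2 6 7 10 11.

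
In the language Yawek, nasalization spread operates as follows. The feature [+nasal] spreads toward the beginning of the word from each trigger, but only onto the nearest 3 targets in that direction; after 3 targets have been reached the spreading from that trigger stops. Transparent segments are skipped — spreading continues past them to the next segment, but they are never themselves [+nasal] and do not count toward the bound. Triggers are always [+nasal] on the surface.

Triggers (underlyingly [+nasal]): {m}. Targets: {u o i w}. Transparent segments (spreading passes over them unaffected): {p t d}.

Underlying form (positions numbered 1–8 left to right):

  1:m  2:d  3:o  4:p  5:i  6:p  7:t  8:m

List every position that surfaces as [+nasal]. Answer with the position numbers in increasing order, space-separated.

From /m/ at 1 leftward: word edge.
From /m/ at 8 leftward: 7 /t/ transparent; 6 /p/ transparent; 5 /i/ → [+nasal]; 4 /p/ transparent; 3 /o/ → [+nasal]; 2 /d/ transparent; 1 /m/ is itself a trigger — this domain ends here.

1 3 5 8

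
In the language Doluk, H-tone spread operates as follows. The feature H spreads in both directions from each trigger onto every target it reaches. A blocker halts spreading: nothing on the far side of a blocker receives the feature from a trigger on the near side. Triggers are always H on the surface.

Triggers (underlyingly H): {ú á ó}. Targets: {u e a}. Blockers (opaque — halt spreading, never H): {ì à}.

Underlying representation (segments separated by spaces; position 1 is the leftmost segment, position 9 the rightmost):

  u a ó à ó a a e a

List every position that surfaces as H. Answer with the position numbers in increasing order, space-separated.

From /ó/ at 3 rightward: 4 /à/ blocks.
From /ó/ at 3 leftward: 2 /a/ → H; 1 /u/ → H; word edge.
From /ó/ at 5 rightward: 6 /a/ → H; 7 /a/ → H; 8 /e/ → H; 9 /a/ → H; word edge.
From /ó/ at 5 leftward: 4 /à/ blocks.

1 2 3 5 6 7 8 9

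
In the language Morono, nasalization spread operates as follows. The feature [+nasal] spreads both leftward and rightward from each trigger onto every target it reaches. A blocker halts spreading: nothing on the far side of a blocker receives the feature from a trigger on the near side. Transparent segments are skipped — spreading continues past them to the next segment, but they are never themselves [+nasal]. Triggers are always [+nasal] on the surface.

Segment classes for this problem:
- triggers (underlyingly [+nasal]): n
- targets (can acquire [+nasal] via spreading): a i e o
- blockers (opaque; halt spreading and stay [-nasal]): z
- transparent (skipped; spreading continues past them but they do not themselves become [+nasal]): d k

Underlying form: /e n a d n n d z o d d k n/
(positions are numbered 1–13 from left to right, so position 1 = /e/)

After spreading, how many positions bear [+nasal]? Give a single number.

From /n/ at 2 rightward: 3 /a/ → [+nasal]; 4 /d/ transparent; 5 /n/ is itself a trigger — this domain ends here.
From /n/ at 2 leftward: 1 /e/ → [+nasal]; word edge.
From /n/ at 5 rightward: 6 /n/ is itself a trigger — this domain ends here.
From /n/ at 5 leftward: 4 /d/ transparent; 3 /a/ → [+nasal]; 2 /n/ is itself a trigger — this domain ends here.
From /n/ at 6 rightward: 7 /d/ transparent; 8 /z/ blocks.
From /n/ at 6 leftward: 5 /n/ is itself a trigger — this domain ends here.
From /n/ at 13 rightward: word edge.
From /n/ at 13 leftward: 12 /k/ transparent; 11 /d/ transparent; 10 /d/ transparent; 9 /o/ → [+nasal]; 8 /z/ blocks.
[+nasal] positions on the surface: 1 2 3 5 6 9 13.

7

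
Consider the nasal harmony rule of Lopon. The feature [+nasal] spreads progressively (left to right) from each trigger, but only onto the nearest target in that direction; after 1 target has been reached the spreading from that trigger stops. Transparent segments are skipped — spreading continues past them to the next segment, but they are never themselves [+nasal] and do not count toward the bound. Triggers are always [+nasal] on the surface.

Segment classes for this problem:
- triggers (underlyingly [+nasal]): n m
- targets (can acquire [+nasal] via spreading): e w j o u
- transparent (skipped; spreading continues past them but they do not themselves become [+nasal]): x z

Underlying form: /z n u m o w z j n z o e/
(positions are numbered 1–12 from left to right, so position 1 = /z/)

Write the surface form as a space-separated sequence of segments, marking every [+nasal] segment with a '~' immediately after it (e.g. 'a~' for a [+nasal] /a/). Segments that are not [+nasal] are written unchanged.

From /n/ at 2 rightward: 3 /u/ → [+nasal]; bound reached.
From /m/ at 4 rightward: 5 /o/ → [+nasal]; bound reached.
From /n/ at 9 rightward: 10 /z/ transparent; 11 /o/ → [+nasal]; bound reached.
Targets with no active source: positions 6 8 12 stay [-nasal].
[+nasal] positions on the surface: 2 3 4 5 9 11.

z n~ u~ m~ o~ w z j n~ z o~ e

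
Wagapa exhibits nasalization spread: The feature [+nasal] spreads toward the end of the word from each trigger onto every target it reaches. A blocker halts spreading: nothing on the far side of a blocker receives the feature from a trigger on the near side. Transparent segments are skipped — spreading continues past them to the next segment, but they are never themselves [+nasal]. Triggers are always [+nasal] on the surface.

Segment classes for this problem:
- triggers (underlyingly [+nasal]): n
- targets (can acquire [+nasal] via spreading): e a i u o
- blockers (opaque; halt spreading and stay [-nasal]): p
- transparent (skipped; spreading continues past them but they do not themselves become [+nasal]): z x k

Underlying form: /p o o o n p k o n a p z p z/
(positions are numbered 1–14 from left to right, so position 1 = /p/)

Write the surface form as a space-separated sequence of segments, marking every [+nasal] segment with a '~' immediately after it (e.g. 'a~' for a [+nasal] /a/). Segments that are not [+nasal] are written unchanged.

From /n/ at 5 rightward: 6 /p/ blocks.
From /n/ at 9 rightward: 10 /a/ → [+nasal]; 11 /p/ blocks.
Targets with no active source: positions 2 3 4 8 stay [-nasal].
[+nasal] positions on the surface: 5 9 10.

p o o o n~ p k o n~ a~ p z p z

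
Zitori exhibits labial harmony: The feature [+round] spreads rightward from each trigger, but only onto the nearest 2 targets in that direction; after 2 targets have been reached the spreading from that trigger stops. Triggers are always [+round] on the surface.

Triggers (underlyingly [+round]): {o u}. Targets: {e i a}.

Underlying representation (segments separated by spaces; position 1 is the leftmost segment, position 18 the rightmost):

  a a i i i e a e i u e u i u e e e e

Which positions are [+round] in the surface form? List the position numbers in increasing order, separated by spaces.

From /u/ at 10 rightward: 11 /e/ → [+round]; 12 /u/ is itself a trigger — this domain ends here.
From /u/ at 12 rightward: 13 /i/ → [+round]; 14 /u/ is itself a trigger — this domain ends here.
From /u/ at 14 rightward: 15 /e/ → [+round]; 16 /e/ → [+round]; bound reached.
Targets with no active source: positions 1 2 3 4 5 6 7 8 9 17 18 stay [-round].

10 11 12 13 14 15 16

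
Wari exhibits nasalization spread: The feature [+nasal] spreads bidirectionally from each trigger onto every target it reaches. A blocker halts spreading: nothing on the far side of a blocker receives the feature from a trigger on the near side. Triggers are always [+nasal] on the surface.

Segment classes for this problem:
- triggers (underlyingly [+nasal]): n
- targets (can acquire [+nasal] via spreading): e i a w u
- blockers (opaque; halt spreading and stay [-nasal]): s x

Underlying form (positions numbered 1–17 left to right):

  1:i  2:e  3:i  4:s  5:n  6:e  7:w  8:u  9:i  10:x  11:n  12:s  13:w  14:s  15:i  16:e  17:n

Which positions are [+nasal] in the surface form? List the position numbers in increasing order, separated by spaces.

From /n/ at 5 rightward: 6 /e/ → [+nasal]; 7 /w/ → [+nasal]; 8 /u/ → [+nasal]; 9 /i/ → [+nasal]; 10 /x/ blocks.
From /n/ at 5 leftward: 4 /s/ blocks.
From /n/ at 11 rightward: 12 /s/ blocks.
From /n/ at 11 leftward: 10 /x/ blocks.
From /n/ at 17 rightward: word edge.
From /n/ at 17 leftward: 16 /e/ → [+nasal]; 15 /i/ → [+nasal]; 14 /s/ blocks.
Targets with no active source: positions 1 2 3 13 stay [-nasal].

5 6 7 8 9 11 15 16 17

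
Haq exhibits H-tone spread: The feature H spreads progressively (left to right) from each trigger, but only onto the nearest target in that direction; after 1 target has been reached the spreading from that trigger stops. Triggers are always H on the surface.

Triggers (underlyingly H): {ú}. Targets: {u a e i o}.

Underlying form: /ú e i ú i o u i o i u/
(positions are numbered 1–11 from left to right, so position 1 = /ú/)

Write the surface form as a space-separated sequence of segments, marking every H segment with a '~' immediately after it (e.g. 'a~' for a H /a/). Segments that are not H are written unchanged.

From /ú/ at 1 rightward: 2 /e/ → H; bound reached.
From /ú/ at 4 rightward: 5 /i/ → H; bound reached.
Targets with no active source: positions 3 6 7 8 9 10 11 stay [-high tone].
H positions on the surface: 1 2 4 5.

ú~ e~ i ú~ i~ o u i o i u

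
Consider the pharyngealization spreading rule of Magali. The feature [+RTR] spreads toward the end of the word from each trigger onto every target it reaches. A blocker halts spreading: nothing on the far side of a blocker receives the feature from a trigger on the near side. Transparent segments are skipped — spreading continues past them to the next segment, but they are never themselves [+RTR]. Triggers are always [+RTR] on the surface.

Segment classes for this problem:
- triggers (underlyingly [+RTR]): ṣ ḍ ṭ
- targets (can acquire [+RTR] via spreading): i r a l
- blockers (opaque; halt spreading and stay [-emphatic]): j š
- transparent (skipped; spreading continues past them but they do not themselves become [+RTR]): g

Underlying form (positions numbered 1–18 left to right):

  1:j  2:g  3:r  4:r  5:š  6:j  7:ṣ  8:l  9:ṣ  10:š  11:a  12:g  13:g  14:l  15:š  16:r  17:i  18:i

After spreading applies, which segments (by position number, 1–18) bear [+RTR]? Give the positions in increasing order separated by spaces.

From /ṣ/ at 7 rightward: 8 /l/ → [+RTR]; 9 /ṣ/ is itself a trigger — this domain ends here.
From /ṣ/ at 9 rightward: 10 /š/ blocks.
Targets with no active source: positions 3 4 11 14 16 17 18 stay [-emphatic].

7 8 9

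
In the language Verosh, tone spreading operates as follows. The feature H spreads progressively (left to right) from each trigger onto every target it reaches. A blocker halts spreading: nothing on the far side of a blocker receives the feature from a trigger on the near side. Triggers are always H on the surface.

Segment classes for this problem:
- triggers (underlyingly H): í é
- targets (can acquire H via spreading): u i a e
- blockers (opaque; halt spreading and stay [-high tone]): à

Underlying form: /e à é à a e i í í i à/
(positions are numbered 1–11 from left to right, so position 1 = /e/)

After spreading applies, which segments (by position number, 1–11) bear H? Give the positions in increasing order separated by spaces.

From /é/ at 3 rightward: 4 /à/ blocks.
From /í/ at 8 rightward: 9 /í/ is itself a trigger — this domain ends here.
From /í/ at 9 rightward: 10 /i/ → H; 11 /à/ blocks.
Targets with no active source: positions 1 5 6 7 stay [-high tone].

3 8 9 10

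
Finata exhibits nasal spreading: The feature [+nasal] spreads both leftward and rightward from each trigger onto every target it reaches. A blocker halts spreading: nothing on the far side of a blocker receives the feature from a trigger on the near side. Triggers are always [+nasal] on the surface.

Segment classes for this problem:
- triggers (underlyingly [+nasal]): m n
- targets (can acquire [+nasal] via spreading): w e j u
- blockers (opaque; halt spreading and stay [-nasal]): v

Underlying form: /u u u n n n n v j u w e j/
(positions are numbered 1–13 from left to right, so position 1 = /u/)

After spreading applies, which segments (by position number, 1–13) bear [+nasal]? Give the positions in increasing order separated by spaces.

From /n/ at 4 rightward: 5 /n/ is itself a trigger — this domain ends here.
From /n/ at 4 leftward: 3 /u/ → [+nasal]; 2 /u/ → [+nasal]; 1 /u/ → [+nasal]; word edge.
From /n/ at 5 rightward: 6 /n/ is itself a trigger — this domain ends here.
From /n/ at 5 leftward: 4 /n/ is itself a trigger — this domain ends here.
From /n/ at 6 rightward: 7 /n/ is itself a trigger — this domain ends here.
From /n/ at 6 leftward: 5 /n/ is itself a trigger — this domain ends here.
From /n/ at 7 rightward: 8 /v/ blocks.
From /n/ at 7 leftward: 6 /n/ is itself a trigger — this domain ends here.
Targets with no active source: positions 9 10 11 12 13 stay [-nasal].

1 2 3 4 5 6 7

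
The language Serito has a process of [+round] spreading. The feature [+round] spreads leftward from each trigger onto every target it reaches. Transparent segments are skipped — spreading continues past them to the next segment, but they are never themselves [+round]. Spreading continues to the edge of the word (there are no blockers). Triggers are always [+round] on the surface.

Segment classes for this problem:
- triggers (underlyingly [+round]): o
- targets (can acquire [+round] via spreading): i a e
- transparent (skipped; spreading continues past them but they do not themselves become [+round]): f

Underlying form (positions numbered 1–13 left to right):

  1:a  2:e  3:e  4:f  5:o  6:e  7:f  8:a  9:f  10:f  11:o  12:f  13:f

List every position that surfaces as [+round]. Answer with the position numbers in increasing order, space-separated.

From /o/ at 5 leftward: 4 /f/ transparent; 3 /e/ → [+round]; 2 /e/ → [+round]; 1 /a/ → [+round]; word edge.
From /o/ at 11 leftward: 10 /f/ transparent; 9 /f/ transparent; 8 /a/ → [+round]; 7 /f/ transparent; 6 /e/ → [+round]; 5 /o/ is itself a trigger — this domain ends here.

1 2 3 5 6 8 11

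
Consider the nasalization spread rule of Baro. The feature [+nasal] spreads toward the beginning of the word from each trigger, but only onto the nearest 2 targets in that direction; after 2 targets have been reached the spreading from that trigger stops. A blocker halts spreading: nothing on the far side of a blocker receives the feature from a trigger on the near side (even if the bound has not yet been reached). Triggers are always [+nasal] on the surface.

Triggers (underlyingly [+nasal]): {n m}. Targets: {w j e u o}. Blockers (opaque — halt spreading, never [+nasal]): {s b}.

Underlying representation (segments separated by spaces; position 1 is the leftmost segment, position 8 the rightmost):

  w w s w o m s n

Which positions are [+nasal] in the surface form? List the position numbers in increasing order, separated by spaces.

From /m/ at 6 leftward: 5 /o/ → [+nasal]; 4 /w/ → [+nasal]; bound reached.
From /n/ at 8 leftward: 7 /s/ blocks.
Targets with no active source: positions 1 2 stay [-nasal].

4 5 6 8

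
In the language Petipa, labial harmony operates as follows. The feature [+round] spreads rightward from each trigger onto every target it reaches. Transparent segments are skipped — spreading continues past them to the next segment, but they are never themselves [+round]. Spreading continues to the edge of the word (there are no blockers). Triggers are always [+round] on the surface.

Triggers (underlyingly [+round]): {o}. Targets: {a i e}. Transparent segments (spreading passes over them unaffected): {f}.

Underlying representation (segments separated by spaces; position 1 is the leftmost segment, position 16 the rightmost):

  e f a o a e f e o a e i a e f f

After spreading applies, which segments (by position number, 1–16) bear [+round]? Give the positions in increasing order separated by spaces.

From /o/ at 4 rightward: 5 /a/ → [+round]; 6 /e/ → [+round]; 7 /f/ transparent; 8 /e/ → [+round]; 9 /o/ is itself a trigger — this domain ends here.
From /o/ at 9 rightward: 10 /a/ → [+round]; 11 /e/ → [+round]; 12 /i/ → [+round]; 13 /a/ → [+round]; 14 /e/ → [+round]; 15 /f/ transparent; 16 /f/ transparent; word edge.
Targets with no active source: positions 1 3 stay [-round].

4 5 6 8 9 10 11 12 13 14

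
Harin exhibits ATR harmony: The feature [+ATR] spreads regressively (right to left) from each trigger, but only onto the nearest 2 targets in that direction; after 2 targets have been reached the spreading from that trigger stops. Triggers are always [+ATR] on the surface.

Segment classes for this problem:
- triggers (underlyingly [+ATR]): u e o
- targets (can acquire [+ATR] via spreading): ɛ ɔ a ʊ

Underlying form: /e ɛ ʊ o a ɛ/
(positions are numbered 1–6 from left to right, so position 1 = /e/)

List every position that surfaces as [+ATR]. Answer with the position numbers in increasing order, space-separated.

1 2 3 4

From /e/ at 1 leftward: word edge.
From /o/ at 4 leftward: 3 /ʊ/ → [+ATR]; 2 /ɛ/ → [+ATR]; bound reached.
Targets with no active source: positions 5 6 stay [-ATR].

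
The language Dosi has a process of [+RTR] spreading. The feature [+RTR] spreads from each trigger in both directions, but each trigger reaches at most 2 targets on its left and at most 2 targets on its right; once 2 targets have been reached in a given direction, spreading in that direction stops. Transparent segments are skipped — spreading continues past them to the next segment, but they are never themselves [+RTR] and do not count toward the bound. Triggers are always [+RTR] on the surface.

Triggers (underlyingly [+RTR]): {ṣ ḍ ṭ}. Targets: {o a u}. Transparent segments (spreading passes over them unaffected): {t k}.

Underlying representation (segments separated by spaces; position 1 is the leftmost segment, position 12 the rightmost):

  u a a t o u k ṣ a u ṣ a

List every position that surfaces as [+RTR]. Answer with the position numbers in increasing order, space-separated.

From /ṣ/ at 8 rightward: 9 /a/ → [+RTR]; 10 /u/ → [+RTR]; bound reached.
From /ṣ/ at 8 leftward: 7 /k/ transparent; 6 /u/ → [+RTR]; 5 /o/ → [+RTR]; bound reached.
From /ṣ/ at 11 rightward: 12 /a/ → [+RTR]; word edge.
From /ṣ/ at 11 leftward: 10 /u/ → [+RTR]; 9 /a/ → [+RTR]; bound reached.
Targets with no active source: positions 1 2 3 stay [-emphatic].

5 6 8 9 10 11 12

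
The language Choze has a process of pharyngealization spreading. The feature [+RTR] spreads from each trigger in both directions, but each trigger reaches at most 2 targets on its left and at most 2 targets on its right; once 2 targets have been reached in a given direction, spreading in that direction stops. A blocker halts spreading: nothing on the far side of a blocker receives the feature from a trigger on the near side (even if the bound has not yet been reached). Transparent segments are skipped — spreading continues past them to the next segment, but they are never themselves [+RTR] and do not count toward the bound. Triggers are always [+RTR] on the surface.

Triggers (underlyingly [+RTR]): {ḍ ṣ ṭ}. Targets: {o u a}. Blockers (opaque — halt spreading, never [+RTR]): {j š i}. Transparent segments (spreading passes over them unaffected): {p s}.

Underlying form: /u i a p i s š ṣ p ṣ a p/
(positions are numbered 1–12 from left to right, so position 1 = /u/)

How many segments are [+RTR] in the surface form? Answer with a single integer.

3

From /ṣ/ at 8 rightward: 9 /p/ transparent; 10 /ṣ/ is itself a trigger — this domain ends here.
From /ṣ/ at 8 leftward: 7 /š/ blocks.
From /ṣ/ at 10 rightward: 11 /a/ → [+RTR]; 12 /p/ transparent; word edge.
From /ṣ/ at 10 leftward: 9 /p/ transparent; 8 /ṣ/ is itself a trigger — this domain ends here.
Targets with no active source: positions 1 3 stay [-emphatic].
[+RTR] positions on the surface: 8 10 11.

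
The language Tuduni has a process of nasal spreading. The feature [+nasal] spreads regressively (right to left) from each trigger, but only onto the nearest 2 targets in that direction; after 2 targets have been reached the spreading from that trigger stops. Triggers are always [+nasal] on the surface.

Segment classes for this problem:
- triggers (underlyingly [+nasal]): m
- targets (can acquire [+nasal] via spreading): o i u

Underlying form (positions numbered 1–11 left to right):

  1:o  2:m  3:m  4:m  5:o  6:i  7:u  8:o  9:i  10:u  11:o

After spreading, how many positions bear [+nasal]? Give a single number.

From /m/ at 2 leftward: 1 /o/ → [+nasal]; word edge.
From /m/ at 3 leftward: 2 /m/ is itself a trigger — this domain ends here.
From /m/ at 4 leftward: 3 /m/ is itself a trigger — this domain ends here.
Targets with no active source: positions 5 6 7 8 9 10 11 stay [-nasal].
[+nasal] positions on the surface: 1 2 3 4.

4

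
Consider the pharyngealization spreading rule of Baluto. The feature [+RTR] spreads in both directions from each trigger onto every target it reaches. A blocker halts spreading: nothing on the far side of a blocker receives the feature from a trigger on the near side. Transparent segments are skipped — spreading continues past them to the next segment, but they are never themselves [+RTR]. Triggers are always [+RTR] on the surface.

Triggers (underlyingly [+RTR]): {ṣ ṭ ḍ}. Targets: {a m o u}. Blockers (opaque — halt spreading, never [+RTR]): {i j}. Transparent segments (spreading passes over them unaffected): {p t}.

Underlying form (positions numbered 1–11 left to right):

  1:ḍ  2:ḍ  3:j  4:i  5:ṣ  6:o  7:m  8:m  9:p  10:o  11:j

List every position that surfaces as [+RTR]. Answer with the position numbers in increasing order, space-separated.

1 2 5 6 7 8 10

From /ḍ/ at 1 rightward: 2 /ḍ/ is itself a trigger — this domain ends here.
From /ḍ/ at 1 leftward: word edge.
From /ḍ/ at 2 rightward: 3 /j/ blocks.
From /ḍ/ at 2 leftward: 1 /ḍ/ is itself a trigger — this domain ends here.
From /ṣ/ at 5 rightward: 6 /o/ → [+RTR]; 7 /m/ → [+RTR]; 8 /m/ → [+RTR]; 9 /p/ transparent; 10 /o/ → [+RTR]; 11 /j/ blocks.
From /ṣ/ at 5 leftward: 4 /i/ blocks.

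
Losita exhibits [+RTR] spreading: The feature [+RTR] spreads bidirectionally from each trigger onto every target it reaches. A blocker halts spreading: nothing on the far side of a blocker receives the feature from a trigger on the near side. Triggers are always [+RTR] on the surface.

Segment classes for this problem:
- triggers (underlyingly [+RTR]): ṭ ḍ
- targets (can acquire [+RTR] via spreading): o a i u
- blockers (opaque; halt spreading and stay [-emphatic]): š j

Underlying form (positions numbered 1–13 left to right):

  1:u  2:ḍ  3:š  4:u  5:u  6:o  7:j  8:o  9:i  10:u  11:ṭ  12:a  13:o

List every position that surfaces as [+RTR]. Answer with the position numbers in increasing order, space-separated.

1 2 8 9 10 11 12 13

From /ḍ/ at 2 rightward: 3 /š/ blocks.
From /ḍ/ at 2 leftward: 1 /u/ → [+RTR]; word edge.
From /ṭ/ at 11 rightward: 12 /a/ → [+RTR]; 13 /o/ → [+RTR]; word edge.
From /ṭ/ at 11 leftward: 10 /u/ → [+RTR]; 9 /i/ → [+RTR]; 8 /o/ → [+RTR]; 7 /j/ blocks.
Targets with no active source: positions 4 5 6 stay [-emphatic].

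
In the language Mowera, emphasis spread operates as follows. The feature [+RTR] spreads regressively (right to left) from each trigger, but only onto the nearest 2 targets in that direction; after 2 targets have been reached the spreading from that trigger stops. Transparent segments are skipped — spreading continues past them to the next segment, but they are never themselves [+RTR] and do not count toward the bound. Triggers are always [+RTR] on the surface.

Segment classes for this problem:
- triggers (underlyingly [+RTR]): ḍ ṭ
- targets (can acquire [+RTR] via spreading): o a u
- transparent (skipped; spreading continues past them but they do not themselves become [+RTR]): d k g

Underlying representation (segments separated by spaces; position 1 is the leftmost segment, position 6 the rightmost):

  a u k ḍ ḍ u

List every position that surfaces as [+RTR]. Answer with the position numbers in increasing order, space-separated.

1 2 4 5

From /ḍ/ at 4 leftward: 3 /k/ transparent; 2 /u/ → [+RTR]; 1 /a/ → [+RTR]; bound reached.
From /ḍ/ at 5 leftward: 4 /ḍ/ is itself a trigger — this domain ends here.
Target with no active source: position 6 stays [-emphatic].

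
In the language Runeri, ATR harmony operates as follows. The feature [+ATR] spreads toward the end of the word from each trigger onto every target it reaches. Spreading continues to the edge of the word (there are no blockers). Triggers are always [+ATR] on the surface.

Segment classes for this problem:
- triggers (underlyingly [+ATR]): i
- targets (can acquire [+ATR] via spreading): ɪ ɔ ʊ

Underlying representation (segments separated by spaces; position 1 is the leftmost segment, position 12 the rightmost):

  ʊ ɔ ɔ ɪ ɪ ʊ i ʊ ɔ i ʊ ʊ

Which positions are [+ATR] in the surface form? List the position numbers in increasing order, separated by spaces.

From /i/ at 7 rightward: 8 /ʊ/ → [+ATR]; 9 /ɔ/ → [+ATR]; 10 /i/ is itself a trigger — this domain ends here.
From /i/ at 10 rightward: 11 /ʊ/ → [+ATR]; 12 /ʊ/ → [+ATR]; word edge.
Targets with no active source: positions 1 2 3 4 5 6 stay [-ATR].

7 8 9 10 11 12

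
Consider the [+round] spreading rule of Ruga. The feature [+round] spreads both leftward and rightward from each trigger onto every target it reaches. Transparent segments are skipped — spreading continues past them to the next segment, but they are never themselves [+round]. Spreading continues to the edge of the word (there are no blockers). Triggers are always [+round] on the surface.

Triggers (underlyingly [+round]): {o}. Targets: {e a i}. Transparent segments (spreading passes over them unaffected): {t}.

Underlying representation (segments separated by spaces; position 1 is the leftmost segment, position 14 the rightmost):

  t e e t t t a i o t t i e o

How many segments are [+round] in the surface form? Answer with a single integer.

From /o/ at 9 rightward: 10 /t/ transparent; 11 /t/ transparent; 12 /i/ → [+round]; 13 /e/ → [+round]; 14 /o/ is itself a trigger — this domain ends here.
From /o/ at 9 leftward: 8 /i/ → [+round]; 7 /a/ → [+round]; 6 /t/ transparent; 5 /t/ transparent; 4 /t/ transparent; 3 /e/ → [+round]; 2 /e/ → [+round]; 1 /t/ transparent; word edge.
From /o/ at 14 rightward: word edge.
From /o/ at 14 leftward: 13 /e/ → [+round]; 12 /i/ → [+round]; 11 /t/ transparent; 10 /t/ transparent; 9 /o/ is itself a trigger — this domain ends here.
[+round] positions on the surface: 2 3 7 8 9 12 13 14.

8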